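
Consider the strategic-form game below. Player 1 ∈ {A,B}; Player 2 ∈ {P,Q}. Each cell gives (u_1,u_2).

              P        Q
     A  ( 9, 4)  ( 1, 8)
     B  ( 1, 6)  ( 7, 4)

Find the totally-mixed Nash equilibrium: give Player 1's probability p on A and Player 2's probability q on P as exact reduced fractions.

P1 mixes 1/3 on A; P2 mixes 3/7 on P

P1 indiff ⇒ q·9+(1-q)·1 = q·1+(1-q)·7 ⇒ q(8) = (1-q)(6) ⇒ q = 3/7
P2 indiff ⇒ p·4+(1-p)·6 = p·8+(1-p)·4 ⇒ p(-4) = (1-p)(-2) ⇒ p = 1/3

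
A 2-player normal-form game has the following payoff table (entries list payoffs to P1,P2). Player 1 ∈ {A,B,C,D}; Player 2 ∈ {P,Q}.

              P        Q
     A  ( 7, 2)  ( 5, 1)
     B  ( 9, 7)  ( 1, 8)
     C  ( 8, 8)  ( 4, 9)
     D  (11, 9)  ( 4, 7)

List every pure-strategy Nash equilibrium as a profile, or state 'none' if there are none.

NE set: (D,P)

(A,P): not NE [P1→D gives 11>7]
(A,Q): not NE [P2→P gives 2>1]
(B,P): not NE [P1→D gives 11>9; P2→Q gives 8>7]
(B,Q): not NE [P1→A gives 5>1]
(C,P): not NE [P1→D gives 11>8; P2→Q gives 9>8]
(C,Q): not NE [P1→A gives 5>4]
(D,P): NE
(D,Q): not NE [P1→A gives 5>4; P2→P gives 9>7]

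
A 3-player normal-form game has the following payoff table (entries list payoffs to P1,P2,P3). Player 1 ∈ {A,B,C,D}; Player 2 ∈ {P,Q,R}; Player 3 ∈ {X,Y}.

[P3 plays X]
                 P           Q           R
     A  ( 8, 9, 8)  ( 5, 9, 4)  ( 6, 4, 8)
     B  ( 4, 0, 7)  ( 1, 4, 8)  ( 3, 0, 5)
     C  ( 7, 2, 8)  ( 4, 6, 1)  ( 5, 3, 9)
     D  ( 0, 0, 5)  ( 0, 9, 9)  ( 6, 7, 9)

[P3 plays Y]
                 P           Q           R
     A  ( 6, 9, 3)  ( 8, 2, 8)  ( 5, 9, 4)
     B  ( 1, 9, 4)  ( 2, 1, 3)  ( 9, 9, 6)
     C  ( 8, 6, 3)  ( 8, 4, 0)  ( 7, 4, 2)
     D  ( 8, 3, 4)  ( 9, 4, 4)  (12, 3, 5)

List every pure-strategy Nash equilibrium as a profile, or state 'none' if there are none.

(A,P,X): NE
(A,P,Y): not NE [P1→D gives 8>6; P3→X gives 8>3]
(A,Q,X): not NE [P3→Y gives 8>4]
(A,Q,Y): not NE [P1→D gives 9>8; P2→R gives 9>2]
(A,R,X): not NE [P2→Q gives 9>4]
(A,R,Y): not NE [P1→D gives 12>5; P3→X gives 8>4]
(B,P,X): not NE [P1→A gives 8>4; P2→Q gives 4>0]
(B,P,Y): not NE [P1→D gives 8>1; P3→X gives 7>4]
(B,Q,X): not NE [P1→A gives 5>1]
(B,Q,Y): not NE [P1→D gives 9>2; P2→R gives 9>1; P3→X gives 8>3]
(B,R,X): not NE [P1→D gives 6>3; P2→Q gives 4>0; P3→Y gives 6>5]
(B,R,Y): not NE [P1→D gives 12>9]
(C,P,X): not NE [P1→A gives 8>7; P2→Q gives 6>2]
(C,P,Y): not NE [P3→X gives 8>3]
(C,Q,X): not NE [P1→A gives 5>4]
(C,Q,Y): not NE [P1→D gives 9>8; P2→P gives 6>4; P3→X gives 1>0]
(C,R,X): not NE [P1→D gives 6>5; P2→Q gives 6>3]
(C,R,Y): not NE [P1→D gives 12>7; P2→P gives 6>4; P3→X gives 9>2]
(D,P,X): not NE [P1→A gives 8>0; P2→Q gives 9>0]
(D,P,Y): not NE [P2→Q gives 4>3; P3→X gives 5>4]
(D,Q,X): not NE [P1→A gives 5>0]
(D,Q,Y): not NE [P3→X gives 9>4]
(D,R,X): not NE [P2→Q gives 9>7]
(D,R,Y): not NE [P2→Q gives 4>3; P3→X gives 9>5]

NE set: (A,P,X)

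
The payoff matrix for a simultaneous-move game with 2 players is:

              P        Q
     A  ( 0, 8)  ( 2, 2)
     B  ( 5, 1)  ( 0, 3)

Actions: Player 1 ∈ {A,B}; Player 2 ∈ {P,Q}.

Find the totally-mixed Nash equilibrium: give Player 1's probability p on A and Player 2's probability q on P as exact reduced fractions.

P1 indiff ⇒ q·0+(1-q)·2 = q·5+(1-q)·0 ⇒ q(-5) = (1-q)(-2) ⇒ q = 2/7
P2 indiff ⇒ p·8+(1-p)·1 = p·2+(1-p)·3 ⇒ p(6) = (1-p)(2) ⇒ p = 1/4

(p,q) = (1/4, 2/7)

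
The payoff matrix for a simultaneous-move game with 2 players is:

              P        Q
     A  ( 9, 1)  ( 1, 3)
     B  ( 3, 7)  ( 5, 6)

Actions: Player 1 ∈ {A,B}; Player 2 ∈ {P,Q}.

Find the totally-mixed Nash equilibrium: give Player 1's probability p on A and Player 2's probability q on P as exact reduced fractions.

P1 indiff ⇒ q·9+(1-q)·1 = q·3+(1-q)·5 ⇒ q(6) = (1-q)(4) ⇒ q = 2/5
P2 indiff ⇒ p·1+(1-p)·7 = p·3+(1-p)·6 ⇒ p(-2) = (1-p)(-1) ⇒ p = 1/3

p=1/3, q=2/5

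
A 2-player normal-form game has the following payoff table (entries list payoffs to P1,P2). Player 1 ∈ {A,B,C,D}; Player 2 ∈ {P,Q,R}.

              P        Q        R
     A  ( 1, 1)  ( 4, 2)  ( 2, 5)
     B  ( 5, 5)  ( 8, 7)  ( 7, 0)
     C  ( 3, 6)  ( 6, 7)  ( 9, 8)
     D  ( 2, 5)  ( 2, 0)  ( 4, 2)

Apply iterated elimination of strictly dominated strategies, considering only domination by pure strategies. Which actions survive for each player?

Survivors P1:{B,C} P2:{Q,R}

P1 drop A (B beats it: P:5>1 Q:8>4 R:7>2)
P1 drop D (B beats it: P:5>2 Q:8>2 R:7>4)
P2 drop P (Q beats it: B:7>5 C:7>6)
P1→{B,C} P2→{Q,R}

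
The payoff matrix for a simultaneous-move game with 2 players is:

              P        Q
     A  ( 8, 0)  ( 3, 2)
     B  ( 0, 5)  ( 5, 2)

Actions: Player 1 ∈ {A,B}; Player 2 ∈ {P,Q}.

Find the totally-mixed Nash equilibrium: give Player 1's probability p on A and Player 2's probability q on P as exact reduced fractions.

P1 indiff ⇒ q·8+(1-q)·3 = q·0+(1-q)·5 ⇒ q(8) = (1-q)(2) ⇒ q = 1/5
P2 indiff ⇒ p·0+(1-p)·5 = p·2+(1-p)·2 ⇒ p(-2) = (1-p)(-3) ⇒ p = 3/5

P1 mixes 3/5 on A; P2 mixes 1/5 on P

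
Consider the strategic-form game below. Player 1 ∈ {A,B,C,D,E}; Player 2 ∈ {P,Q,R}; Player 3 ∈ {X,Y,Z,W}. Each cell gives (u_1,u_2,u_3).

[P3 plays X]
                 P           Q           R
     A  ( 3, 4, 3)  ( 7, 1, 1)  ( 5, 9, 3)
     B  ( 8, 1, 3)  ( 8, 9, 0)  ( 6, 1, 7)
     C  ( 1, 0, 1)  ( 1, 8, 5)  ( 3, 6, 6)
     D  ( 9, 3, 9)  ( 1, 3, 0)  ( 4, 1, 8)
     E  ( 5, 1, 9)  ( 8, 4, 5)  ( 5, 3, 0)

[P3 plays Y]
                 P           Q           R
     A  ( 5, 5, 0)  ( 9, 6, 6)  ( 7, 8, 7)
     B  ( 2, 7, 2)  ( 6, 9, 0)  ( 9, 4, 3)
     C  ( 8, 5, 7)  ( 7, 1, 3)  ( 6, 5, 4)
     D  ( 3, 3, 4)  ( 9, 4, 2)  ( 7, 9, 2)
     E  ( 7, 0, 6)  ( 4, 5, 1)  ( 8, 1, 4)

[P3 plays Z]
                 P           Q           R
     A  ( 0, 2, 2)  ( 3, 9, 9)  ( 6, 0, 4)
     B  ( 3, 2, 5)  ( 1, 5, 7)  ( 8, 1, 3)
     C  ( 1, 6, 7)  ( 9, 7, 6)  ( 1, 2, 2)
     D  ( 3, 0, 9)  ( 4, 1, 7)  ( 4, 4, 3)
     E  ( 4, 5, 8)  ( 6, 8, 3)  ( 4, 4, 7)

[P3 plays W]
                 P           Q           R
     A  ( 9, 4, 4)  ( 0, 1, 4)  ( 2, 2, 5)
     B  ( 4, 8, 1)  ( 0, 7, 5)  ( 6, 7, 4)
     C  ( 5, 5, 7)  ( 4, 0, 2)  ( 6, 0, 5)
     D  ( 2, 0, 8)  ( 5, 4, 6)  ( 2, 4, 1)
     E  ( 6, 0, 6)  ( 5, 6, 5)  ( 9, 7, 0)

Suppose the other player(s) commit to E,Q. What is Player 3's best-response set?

u_3(X vs E,Q) = 5
u_3(Y vs E,Q) = 1
u_3(Z vs E,Q) = 3
u_3(W vs E,Q) = 5
max payoff 5 at {X,W}

P3 best: {X,W}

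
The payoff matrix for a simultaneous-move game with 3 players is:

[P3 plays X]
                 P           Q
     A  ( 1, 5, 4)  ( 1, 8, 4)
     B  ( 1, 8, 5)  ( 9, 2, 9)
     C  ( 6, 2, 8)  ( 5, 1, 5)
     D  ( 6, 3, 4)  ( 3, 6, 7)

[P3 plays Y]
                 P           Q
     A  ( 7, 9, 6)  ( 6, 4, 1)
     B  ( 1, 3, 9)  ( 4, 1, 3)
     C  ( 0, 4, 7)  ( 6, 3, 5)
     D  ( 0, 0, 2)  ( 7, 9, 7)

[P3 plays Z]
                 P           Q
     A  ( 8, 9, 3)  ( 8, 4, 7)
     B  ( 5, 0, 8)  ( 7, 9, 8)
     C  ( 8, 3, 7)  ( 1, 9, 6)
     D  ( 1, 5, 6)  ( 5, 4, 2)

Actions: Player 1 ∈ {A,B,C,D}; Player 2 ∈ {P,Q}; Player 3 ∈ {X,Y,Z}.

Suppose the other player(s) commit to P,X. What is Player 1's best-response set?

P1 best: {C,D}

u_1(A vs P,X) = 1
u_1(B vs P,X) = 1
u_1(C vs P,X) = 6
u_1(D vs P,X) = 6
max payoff 6 at {C,D}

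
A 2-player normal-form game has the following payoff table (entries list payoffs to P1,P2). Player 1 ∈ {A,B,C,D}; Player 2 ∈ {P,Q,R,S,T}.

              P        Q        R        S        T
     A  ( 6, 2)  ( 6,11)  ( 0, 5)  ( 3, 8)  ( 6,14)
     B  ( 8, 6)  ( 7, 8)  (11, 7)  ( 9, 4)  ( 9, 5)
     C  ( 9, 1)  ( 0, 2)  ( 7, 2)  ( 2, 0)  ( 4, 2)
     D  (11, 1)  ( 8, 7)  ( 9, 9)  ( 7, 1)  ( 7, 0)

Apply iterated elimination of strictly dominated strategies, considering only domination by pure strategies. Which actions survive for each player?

P1 drop A (B beats it: P:8>6 Q:7>6 R:11>0 S:9>3 T:9>6)
P1 drop C (D beats it: P:11>9 Q:8>0 R:9>7 S:7>2 T:7>4)
P2 drop P (Q beats it: B:8>6 D:7>1)
P2 drop S (Q beats it: B:8>4 D:7>1)
P2 drop T (Q beats it: B:8>5 D:7>0)
P1→{B,D} P2→{Q,R}

Remaining: P1:{B,D} P2:{Q,R}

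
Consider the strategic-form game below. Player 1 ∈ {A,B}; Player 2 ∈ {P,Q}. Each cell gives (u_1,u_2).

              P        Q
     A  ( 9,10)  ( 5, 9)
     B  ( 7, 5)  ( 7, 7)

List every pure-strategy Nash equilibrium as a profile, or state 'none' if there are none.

(A,P): NE
(A,Q): not NE [P1→B gives 7>5; P2→P gives 10>9]
(B,P): not NE [P1→A gives 9>7; P2→Q gives 7>5]
(B,Q): NE

Nash profiles: (A,P), (B,Q)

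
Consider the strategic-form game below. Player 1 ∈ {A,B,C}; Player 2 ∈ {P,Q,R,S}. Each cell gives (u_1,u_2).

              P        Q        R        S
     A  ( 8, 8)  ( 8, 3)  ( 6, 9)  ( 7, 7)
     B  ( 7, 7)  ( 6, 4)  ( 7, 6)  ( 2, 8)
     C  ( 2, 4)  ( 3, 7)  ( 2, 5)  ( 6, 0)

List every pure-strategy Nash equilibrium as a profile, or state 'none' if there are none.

(A,P): not NE [P2→R gives 9>8]
(A,Q): not NE [P2→R gives 9>3]
(A,R): not NE [P1→B gives 7>6]
(A,S): not NE [P2→R gives 9>7]
(B,P): not NE [P1→A gives 8>7; P2→S gives 8>7]
(B,Q): not NE [P1→A gives 8>6; P2→S gives 8>4]
(B,R): not NE [P2→S gives 8>6]
(B,S): not NE [P1→A gives 7>2]
(C,P): not NE [P1→A gives 8>2; P2→Q gives 7>4]
(C,Q): not NE [P1→A gives 8>3]
(C,R): not NE [P1→B gives 7>2; P2→Q gives 7>5]
(C,S): not NE [P1→A gives 7>6; P2→Q gives 7>0]

No pure NE.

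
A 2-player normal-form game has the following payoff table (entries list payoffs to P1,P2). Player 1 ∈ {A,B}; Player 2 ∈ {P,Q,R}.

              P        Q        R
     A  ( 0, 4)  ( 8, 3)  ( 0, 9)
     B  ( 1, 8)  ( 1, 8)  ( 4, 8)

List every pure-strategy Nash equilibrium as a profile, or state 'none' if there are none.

Nash profiles: (B,P), (B,R)

(A,P): not NE [P1→B gives 1>0; P2→R gives 9>4]
(A,Q): not NE [P2→R gives 9>3]
(A,R): not NE [P1→B gives 4>0]
(B,P): NE
(B,Q): not NE [P1→A gives 8>1]
(B,R): NE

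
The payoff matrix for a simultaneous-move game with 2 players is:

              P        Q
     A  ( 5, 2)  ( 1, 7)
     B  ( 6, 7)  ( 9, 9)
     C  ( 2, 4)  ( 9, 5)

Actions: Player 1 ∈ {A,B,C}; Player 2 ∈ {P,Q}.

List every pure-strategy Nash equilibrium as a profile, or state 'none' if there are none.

Nash profiles: (B,Q), (C,Q)

(A,P): not NE [P1→B gives 6>5; P2→Q gives 7>2]
(A,Q): not NE [P1→C gives 9>1]
(B,P): not NE [P2→Q gives 9>7]
(B,Q): NE
(C,P): not NE [P1→B gives 6>2; P2→Q gives 5>4]
(C,Q): NE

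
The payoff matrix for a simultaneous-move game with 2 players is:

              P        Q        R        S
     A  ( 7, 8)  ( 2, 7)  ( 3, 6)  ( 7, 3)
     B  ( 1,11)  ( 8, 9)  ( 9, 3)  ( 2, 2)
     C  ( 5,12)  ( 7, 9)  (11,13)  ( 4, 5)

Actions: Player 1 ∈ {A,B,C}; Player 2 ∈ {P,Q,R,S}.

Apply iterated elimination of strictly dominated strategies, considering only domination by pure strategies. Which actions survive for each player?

Survivors P1:{A,C} P2:{P,R}

P2 drop Q (P beats it: A:8>7 B:11>9 C:12>9)
P1 drop B (C beats it: P:5>1 R:11>9 S:4>2)
P2 drop S (P beats it: A:8>3 C:12>5)
P1→{A,C} P2→{P,R}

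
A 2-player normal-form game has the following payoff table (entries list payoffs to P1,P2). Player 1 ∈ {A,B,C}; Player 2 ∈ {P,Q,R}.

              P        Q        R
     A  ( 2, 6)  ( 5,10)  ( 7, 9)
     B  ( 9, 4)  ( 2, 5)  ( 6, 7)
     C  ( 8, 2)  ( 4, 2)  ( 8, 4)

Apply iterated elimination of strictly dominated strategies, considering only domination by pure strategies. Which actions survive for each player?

Survivors P1:{A,C} P2:{Q,R}

P2 drop P (R beats it: A:9>6 B:7>4 C:4>2)
P1 drop B (A beats it: Q:5>2 R:7>6)
P1→{A,C} P2→{Q,R}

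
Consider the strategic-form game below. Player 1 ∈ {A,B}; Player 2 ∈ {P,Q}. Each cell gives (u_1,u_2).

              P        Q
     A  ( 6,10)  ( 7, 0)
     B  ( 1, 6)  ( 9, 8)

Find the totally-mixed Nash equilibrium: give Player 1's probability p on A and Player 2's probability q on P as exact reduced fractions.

p=1/6, q=2/7

P1 indiff ⇒ q·6+(1-q)·7 = q·1+(1-q)·9 ⇒ q(5) = (1-q)(2) ⇒ q = 2/7
P2 indiff ⇒ p·10+(1-p)·6 = p·0+(1-p)·8 ⇒ p(10) = (1-p)(2) ⇒ p = 1/6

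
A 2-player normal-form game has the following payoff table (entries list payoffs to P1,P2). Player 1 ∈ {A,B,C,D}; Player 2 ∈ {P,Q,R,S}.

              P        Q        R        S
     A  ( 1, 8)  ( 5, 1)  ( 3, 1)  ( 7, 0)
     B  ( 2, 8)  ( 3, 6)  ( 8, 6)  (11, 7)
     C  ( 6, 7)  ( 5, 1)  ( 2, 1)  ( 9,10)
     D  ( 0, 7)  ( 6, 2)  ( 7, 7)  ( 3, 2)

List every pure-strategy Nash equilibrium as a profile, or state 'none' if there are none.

No pure NE.

(A,P): not NE [P1→C gives 6>1]
(A,Q): not NE [P1→D gives 6>5; P2→P gives 8>1]
(A,R): not NE [P1→B gives 8>3; P2→P gives 8>1]
(A,S): not NE [P1→B gives 11>7; P2→P gives 8>0]
(B,P): not NE [P1→C gives 6>2]
(B,Q): not NE [P1→D gives 6>3; P2→P gives 8>6]
(B,R): not NE [P2→P gives 8>6]
(B,S): not NE [P2→P gives 8>7]
(C,P): not NE [P2→S gives 10>7]
(C,Q): not NE [P1→D gives 6>5; P2→S gives 10>1]
(C,R): not NE [P1→B gives 8>2; P2→S gives 10>1]
(C,S): not NE [P1→B gives 11>9]
(D,P): not NE [P1→C gives 6>0]
(D,Q): not NE [P2→R gives 7>2]
(D,R): not NE [P1→B gives 8>7]
(D,S): not NE [P1→B gives 11>3; P2→R gives 7>2]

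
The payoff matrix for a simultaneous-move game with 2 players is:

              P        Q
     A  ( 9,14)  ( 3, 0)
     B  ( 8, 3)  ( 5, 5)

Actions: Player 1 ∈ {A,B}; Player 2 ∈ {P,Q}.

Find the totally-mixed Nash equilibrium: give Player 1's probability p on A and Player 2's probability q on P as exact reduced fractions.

p=1/8, q=2/3

P1 indiff ⇒ q·9+(1-q)·3 = q·8+(1-q)·5 ⇒ q(1) = (1-q)(2) ⇒ q = 2/3
P2 indiff ⇒ p·14+(1-p)·3 = p·0+(1-p)·5 ⇒ p(14) = (1-p)(2) ⇒ p = 1/8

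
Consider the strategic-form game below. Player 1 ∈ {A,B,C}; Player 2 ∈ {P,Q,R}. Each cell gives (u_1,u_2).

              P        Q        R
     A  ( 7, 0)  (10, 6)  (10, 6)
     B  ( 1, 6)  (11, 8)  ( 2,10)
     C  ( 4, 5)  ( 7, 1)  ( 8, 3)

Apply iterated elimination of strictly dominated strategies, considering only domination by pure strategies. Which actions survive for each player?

P1 drop C (A beats it: P:7>4 Q:10>7 R:10>8)
P2 drop P (Q beats it: A:6>0 B:8>6)
P1→{A,B} P2→{Q,R}

Survivors P1:{A,B} P2:{Q,R}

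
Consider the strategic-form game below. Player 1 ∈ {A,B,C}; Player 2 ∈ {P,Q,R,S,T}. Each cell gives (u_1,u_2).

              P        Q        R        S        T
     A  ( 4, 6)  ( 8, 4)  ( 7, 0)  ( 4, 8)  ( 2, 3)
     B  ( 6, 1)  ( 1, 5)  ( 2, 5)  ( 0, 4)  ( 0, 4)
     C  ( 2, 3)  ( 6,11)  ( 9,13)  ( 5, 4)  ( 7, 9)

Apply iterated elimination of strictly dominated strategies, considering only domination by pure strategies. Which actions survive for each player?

P2 drop P (S beats it: A:8>6 B:4>1 C:4>3)
P1 drop B (A beats it: Q:8>1 R:7>2 S:4>0 T:2>0)
P2 drop T (Q beats it: A:4>3 C:11>9)
P1→{A,C} P2→{Q,R,S}

Survivors P1:{A,C} P2:{Q,R,S}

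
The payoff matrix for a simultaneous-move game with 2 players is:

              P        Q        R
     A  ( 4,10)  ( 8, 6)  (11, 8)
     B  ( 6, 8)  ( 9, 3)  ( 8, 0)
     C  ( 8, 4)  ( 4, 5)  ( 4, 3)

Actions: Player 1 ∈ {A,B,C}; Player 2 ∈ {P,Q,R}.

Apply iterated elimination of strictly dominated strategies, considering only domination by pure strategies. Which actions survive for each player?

Remaining: P1:{B,C} P2:{P,Q}

P2 drop R (P beats it: A:10>8 B:8>0 C:4>3)
P1 drop A (B beats it: P:6>4 Q:9>8)
P1→{B,C} P2→{P,Q}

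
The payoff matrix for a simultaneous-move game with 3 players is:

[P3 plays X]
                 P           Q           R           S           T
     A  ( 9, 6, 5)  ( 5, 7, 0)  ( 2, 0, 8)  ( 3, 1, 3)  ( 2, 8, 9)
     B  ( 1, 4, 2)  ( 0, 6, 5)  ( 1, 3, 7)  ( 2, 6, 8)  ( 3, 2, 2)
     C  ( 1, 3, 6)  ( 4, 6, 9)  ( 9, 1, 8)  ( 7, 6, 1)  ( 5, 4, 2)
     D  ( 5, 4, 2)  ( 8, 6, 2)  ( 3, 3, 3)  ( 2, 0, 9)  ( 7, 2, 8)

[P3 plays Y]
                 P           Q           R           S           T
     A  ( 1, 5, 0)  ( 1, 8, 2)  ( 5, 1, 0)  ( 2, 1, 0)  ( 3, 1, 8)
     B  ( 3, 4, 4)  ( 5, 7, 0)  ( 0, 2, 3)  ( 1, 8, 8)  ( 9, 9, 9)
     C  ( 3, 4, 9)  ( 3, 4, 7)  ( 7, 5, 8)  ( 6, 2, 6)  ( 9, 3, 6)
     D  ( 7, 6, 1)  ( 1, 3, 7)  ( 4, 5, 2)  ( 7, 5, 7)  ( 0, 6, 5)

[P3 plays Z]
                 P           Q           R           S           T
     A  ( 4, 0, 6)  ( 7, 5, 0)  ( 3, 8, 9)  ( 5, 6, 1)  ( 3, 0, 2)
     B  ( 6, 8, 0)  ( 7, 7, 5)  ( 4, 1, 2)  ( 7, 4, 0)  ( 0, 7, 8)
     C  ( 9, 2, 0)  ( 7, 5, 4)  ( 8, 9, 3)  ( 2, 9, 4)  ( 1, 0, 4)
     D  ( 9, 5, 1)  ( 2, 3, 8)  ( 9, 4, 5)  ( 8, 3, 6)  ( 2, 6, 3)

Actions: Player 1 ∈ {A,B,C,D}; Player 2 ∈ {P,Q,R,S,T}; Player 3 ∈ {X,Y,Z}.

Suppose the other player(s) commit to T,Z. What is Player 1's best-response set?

argmax u_1 = {A}

u_1(A vs T,Z) = 3
u_1(B vs T,Z) = 0
u_1(C vs T,Z) = 1
u_1(D vs T,Z) = 2
max payoff 3 at {A}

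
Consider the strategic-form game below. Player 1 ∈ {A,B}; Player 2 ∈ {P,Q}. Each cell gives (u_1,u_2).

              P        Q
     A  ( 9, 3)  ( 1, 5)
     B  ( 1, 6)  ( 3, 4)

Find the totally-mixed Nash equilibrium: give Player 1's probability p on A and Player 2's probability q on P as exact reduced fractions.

P1 indiff ⇒ q·9+(1-q)·1 = q·1+(1-q)·3 ⇒ q(8) = (1-q)(2) ⇒ q = 1/5
P2 indiff ⇒ p·3+(1-p)·6 = p·5+(1-p)·4 ⇒ p(-2) = (1-p)(-2) ⇒ p = 1/2

(p,q) = (1/2, 1/5)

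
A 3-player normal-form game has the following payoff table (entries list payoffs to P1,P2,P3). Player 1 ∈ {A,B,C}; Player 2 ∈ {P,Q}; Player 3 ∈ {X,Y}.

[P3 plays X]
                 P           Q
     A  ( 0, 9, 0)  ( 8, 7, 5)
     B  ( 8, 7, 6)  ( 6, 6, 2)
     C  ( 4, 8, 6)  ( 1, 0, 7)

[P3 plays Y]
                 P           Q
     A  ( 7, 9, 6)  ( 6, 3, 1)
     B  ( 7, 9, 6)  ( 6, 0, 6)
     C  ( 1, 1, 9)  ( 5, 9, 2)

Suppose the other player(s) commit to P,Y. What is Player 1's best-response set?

u_1(A vs P,Y) = 7
u_1(B vs P,Y) = 7
u_1(C vs P,Y) = 1
max payoff 7 at {A,B}

argmax u_1 = {A,B}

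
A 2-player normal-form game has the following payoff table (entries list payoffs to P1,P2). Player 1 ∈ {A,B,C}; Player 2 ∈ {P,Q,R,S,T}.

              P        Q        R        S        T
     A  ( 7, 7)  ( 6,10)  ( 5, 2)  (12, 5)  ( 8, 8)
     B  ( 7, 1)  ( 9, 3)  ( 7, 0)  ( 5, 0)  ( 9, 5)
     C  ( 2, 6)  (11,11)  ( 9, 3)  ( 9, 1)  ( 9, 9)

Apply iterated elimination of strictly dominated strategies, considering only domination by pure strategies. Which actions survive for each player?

P2 drop P (Q beats it: A:10>7 B:3>1 C:11>6)
P2 drop R (Q beats it: A:10>2 B:3>0 C:11>3)
P2 drop S (Q beats it: A:10>5 B:3>0 C:11>1)
P1 drop A (B beats it: Q:9>6 T:9>8)
P1→{B,C} P2→{Q,T}

IESDS → P1:{B,C} P2:{Q,T}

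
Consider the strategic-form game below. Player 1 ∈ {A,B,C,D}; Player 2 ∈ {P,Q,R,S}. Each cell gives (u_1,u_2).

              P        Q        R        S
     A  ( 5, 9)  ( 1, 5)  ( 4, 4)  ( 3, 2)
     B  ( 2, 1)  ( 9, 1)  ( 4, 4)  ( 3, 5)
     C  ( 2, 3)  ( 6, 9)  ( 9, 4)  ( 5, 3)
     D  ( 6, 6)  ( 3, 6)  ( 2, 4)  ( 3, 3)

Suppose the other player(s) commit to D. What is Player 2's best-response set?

BR_2 = {P,Q}

u_2(P vs D) = 6
u_2(Q vs D) = 6
u_2(R vs D) = 4
u_2(S vs D) = 3
max payoff 6 at {P,Q}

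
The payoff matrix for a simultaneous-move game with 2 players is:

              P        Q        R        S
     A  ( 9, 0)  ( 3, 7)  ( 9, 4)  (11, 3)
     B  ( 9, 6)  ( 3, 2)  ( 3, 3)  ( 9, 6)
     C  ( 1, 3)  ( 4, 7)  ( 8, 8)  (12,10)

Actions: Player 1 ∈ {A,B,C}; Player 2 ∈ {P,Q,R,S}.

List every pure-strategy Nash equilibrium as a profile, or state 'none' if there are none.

NE set: (B,P), (C,S)

(A,P): not NE [P2→Q gives 7>0]
(A,Q): not NE [P1→C gives 4>3]
(A,R): not NE [P2→Q gives 7>4]
(A,S): not NE [P1→C gives 12>11; P2→Q gives 7>3]
(B,P): NE
(B,Q): not NE [P1→C gives 4>3; P2→S gives 6>2]
(B,R): not NE [P1→A gives 9>3; P2→S gives 6>3]
(B,S): not NE [P1→C gives 12>9]
(C,P): not NE [P1→B gives 9>1; P2→S gives 10>3]
(C,Q): not NE [P2→S gives 10>7]
(C,R): not NE [P1→A gives 9>8; P2→S gives 10>8]
(C,S): NE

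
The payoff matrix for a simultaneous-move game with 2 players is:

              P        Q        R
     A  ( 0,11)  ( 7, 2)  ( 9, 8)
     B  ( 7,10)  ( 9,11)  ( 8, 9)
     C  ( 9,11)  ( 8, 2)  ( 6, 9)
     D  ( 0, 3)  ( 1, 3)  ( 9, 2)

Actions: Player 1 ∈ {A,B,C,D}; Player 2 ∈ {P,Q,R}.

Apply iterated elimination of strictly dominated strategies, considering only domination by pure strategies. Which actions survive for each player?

P2 drop R (P beats it: A:11>8 B:10>9 C:11>9 D:3>2)
P1 drop A (B beats it: P:7>0 Q:9>7)
P1 drop D (B beats it: P:7>0 Q:9>1)
P1→{B,C} P2→{P,Q}

Survivors P1:{B,C} P2:{P,Q}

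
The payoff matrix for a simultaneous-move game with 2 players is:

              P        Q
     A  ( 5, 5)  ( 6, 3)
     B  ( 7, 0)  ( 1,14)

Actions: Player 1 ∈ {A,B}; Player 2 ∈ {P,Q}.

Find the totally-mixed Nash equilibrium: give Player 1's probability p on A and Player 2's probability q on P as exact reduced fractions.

P1 mixes 7/8 on A; P2 mixes 5/7 on P

P1 indiff ⇒ q·5+(1-q)·6 = q·7+(1-q)·1 ⇒ q(-2) = (1-q)(-5) ⇒ q = 5/7
P2 indiff ⇒ p·5+(1-p)·0 = p·3+(1-p)·14 ⇒ p(2) = (1-p)(14) ⇒ p = 7/8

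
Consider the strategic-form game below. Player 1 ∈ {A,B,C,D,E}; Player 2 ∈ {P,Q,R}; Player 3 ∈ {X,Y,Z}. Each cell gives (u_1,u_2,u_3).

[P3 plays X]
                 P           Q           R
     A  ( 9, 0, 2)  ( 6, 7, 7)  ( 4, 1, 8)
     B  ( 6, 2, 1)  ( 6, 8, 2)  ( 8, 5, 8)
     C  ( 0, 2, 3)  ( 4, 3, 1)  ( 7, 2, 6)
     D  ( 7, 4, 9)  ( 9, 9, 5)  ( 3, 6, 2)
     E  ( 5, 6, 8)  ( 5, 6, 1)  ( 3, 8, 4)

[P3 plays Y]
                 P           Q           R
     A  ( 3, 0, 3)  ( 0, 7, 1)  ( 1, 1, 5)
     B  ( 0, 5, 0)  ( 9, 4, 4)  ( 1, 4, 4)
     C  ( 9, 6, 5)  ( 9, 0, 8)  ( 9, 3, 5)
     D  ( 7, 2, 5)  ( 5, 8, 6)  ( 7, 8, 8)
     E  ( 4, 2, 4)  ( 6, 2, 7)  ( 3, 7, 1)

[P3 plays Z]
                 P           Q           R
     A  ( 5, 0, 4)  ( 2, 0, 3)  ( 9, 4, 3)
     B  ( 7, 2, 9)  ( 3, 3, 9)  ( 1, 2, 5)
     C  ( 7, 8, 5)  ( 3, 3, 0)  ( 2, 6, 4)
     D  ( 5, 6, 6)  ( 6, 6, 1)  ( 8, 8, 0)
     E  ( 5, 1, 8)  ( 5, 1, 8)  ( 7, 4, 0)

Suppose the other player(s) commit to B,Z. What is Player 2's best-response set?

argmax u_2 = {Q}

u_2(P vs B,Z) = 2
u_2(Q vs B,Z) = 3
u_2(R vs B,Z) = 2
max payoff 3 at {Q}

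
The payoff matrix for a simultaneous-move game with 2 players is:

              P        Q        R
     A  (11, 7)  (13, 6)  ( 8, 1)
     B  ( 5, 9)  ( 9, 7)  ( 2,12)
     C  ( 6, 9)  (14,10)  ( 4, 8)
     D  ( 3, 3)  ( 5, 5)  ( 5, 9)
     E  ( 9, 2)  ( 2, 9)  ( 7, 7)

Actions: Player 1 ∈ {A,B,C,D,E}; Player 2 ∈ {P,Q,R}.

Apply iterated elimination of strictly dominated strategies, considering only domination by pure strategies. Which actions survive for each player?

P1 drop B (A beats it: P:11>5 Q:13>9 R:8>2)
P1 drop D (A beats it: P:11>3 Q:13>5 R:8>5)
P1 drop E (A beats it: P:11>9 Q:13>2 R:8>7)
P2 drop R (P beats it: A:7>1 C:9>8)
P1→{A,C} P2→{P,Q}

IESDS → P1:{A,C} P2:{P,Q}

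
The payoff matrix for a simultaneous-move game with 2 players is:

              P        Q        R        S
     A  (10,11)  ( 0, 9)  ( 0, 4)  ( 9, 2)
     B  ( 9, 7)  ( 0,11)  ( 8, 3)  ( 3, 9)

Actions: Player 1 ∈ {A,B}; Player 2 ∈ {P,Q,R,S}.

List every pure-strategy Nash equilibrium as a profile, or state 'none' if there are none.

NE set: (A,P), (B,Q)

(A,P): NE
(A,Q): not NE [P2→P gives 11>9]
(A,R): not NE [P1→B gives 8>0; P2→P gives 11>4]
(A,S): not NE [P2→P gives 11>2]
(B,P): not NE [P1→A gives 10>9; P2→Q gives 11>7]
(B,Q): NE
(B,R): not NE [P2→Q gives 11>3]
(B,S): not NE [P1→A gives 9>3; P2→Q gives 11>9]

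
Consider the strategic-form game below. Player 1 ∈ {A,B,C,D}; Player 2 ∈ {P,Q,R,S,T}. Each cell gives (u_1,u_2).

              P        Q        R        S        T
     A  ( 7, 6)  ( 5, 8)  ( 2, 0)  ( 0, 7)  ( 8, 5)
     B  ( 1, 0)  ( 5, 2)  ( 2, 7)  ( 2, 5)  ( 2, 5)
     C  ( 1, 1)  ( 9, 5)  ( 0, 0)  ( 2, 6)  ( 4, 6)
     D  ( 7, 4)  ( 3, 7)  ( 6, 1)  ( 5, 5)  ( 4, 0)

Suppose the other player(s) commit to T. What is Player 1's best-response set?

u_1(A vs T) = 8
u_1(B vs T) = 2
u_1(C vs T) = 4
u_1(D vs T) = 4
max payoff 8 at {A}

BR_1 = {A}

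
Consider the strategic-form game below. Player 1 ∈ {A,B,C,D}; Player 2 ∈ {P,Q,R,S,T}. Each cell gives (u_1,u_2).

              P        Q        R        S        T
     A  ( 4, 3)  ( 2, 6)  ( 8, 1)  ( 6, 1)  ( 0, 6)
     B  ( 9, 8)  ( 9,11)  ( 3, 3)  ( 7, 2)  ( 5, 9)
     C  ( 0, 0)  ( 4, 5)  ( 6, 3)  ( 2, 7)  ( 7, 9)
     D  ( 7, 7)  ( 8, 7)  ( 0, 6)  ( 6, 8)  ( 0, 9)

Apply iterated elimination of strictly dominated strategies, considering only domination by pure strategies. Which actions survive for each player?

Remaining: P1:{B,C} P2:{Q,T}

P1 drop D (B beats it: P:9>7 Q:9>8 R:3>0 S:7>6 T:5>0)
P2 drop P (Q beats it: A:6>3 B:11>8 C:5>0)
P2 drop R (Q beats it: A:6>1 B:11>3 C:5>3)
P1 drop A (B beats it: Q:9>2 S:7>6 T:5>0)
P2 drop S (T beats it: B:9>2 C:9>7)
P1→{B,C} P2→{Q,T}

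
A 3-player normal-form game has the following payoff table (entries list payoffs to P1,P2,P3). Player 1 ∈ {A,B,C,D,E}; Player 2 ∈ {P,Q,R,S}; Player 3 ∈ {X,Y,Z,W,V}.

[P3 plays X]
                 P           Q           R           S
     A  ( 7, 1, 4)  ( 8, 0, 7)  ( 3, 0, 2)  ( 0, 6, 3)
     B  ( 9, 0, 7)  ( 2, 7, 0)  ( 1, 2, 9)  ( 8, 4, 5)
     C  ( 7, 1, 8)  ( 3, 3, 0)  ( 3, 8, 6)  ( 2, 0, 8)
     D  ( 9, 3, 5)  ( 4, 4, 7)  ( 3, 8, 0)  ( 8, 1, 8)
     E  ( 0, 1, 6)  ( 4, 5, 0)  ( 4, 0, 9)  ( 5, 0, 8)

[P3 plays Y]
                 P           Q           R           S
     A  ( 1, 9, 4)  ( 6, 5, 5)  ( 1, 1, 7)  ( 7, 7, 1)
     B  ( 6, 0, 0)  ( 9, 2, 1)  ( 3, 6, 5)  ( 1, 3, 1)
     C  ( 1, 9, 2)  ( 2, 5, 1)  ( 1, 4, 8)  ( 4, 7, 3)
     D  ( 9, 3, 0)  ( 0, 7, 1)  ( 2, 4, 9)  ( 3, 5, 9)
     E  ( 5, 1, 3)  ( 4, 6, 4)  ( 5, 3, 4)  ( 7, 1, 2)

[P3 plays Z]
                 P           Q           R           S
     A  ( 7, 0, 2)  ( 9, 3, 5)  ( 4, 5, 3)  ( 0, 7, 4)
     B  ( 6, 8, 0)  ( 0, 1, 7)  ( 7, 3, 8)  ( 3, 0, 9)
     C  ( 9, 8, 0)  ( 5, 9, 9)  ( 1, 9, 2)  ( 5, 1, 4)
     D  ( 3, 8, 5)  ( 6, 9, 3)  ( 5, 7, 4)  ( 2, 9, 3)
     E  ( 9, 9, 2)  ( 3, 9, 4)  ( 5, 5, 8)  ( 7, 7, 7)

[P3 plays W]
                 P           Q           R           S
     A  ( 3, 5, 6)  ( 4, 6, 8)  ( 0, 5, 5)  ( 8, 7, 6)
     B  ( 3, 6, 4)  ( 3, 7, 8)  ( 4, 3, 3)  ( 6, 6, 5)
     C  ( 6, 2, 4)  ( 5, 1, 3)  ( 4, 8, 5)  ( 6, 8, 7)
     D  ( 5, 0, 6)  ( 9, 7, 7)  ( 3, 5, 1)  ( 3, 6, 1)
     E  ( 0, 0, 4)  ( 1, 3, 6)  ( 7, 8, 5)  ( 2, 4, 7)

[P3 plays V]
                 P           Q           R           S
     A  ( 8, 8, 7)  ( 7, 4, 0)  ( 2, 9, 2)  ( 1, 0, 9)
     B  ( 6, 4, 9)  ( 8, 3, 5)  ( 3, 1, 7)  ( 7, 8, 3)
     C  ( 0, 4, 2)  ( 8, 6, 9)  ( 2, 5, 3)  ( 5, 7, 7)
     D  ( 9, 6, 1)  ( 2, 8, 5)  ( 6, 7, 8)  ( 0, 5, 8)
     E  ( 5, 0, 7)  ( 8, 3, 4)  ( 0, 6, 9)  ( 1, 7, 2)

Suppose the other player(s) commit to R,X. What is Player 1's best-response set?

u_1(A vs R,X) = 3
u_1(B vs R,X) = 1
u_1(C vs R,X) = 3
u_1(D vs R,X) = 3
u_1(E vs R,X) = 4
max payoff 4 at {E}

argmax u_1 = {E}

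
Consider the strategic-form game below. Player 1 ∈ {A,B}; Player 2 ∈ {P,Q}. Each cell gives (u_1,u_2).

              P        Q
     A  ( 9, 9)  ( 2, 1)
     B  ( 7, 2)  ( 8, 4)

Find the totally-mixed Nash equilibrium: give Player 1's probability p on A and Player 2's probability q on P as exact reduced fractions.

P1 mixes 1/5 on A; P2 mixes 3/4 on P

P1 indiff ⇒ q·9+(1-q)·2 = q·7+(1-q)·8 ⇒ q(2) = (1-q)(6) ⇒ q = 3/4
P2 indiff ⇒ p·9+(1-p)·2 = p·1+(1-p)·4 ⇒ p(8) = (1-p)(2) ⇒ p = 1/5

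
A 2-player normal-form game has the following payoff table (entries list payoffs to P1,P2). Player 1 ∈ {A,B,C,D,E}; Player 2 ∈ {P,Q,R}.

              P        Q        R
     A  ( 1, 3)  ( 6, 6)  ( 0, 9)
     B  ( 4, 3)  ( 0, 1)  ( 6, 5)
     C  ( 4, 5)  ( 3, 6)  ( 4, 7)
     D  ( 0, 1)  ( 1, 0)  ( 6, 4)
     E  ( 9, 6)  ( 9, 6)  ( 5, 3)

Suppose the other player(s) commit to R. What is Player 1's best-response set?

u_1(A vs R) = 0
u_1(B vs R) = 6
u_1(C vs R) = 4
u_1(D vs R) = 6
u_1(E vs R) = 5
max payoff 6 at {B,D}

P1 best: {B,D}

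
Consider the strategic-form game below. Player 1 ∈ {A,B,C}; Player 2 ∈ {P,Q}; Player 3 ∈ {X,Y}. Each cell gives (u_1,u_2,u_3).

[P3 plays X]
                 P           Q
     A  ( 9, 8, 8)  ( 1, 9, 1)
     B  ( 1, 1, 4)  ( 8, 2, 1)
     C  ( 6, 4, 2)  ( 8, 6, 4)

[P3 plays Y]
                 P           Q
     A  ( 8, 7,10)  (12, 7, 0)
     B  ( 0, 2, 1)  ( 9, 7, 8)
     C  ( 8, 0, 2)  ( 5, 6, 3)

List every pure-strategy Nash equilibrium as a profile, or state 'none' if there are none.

PSNE = {(A,P,Y), (C,Q,X)}

(A,P,X): not NE [P2→Q gives 9>8; P3→Y gives 10>8]
(A,P,Y): NE
(A,Q,X): not NE [P1→C gives 8>1]
(A,Q,Y): not NE [P3→X gives 1>0]
(B,P,X): not NE [P1→A gives 9>1; P2→Q gives 2>1]
(B,P,Y): not NE [P1→C gives 8>0; P2→Q gives 7>2; P3→X gives 4>1]
(B,Q,X): not NE [P3→Y gives 8>1]
(B,Q,Y): not NE [P1→A gives 12>9]
(C,P,X): not NE [P1→A gives 9>6; P2→Q gives 6>4]
(C,P,Y): not NE [P2→Q gives 6>0]
(C,Q,X): NE
(C,Q,Y): not NE [P1→A gives 12>5; P3→X gives 4>3]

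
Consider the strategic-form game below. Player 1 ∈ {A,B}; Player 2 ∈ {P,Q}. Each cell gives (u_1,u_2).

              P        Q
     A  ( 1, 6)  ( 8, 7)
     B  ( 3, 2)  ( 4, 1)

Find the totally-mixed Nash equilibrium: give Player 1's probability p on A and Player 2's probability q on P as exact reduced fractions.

(p,q) = (1/2, 2/3)

P1 indiff ⇒ q·1+(1-q)·8 = q·3+(1-q)·4 ⇒ q(-2) = (1-q)(-4) ⇒ q = 2/3
P2 indiff ⇒ p·6+(1-p)·2 = p·7+(1-p)·1 ⇒ p(-1) = (1-p)(-1) ⇒ p = 1/2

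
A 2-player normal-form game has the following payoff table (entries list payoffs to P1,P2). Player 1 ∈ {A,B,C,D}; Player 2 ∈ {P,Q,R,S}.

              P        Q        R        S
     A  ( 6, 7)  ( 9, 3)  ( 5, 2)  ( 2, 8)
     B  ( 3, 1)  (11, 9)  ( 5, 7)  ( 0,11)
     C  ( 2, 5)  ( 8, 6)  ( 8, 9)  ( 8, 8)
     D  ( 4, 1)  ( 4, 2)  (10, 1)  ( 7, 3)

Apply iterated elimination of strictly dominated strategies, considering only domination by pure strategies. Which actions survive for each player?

Remaining: P1:{C,D} P2:{R,S}

P2 drop P (S beats it: A:8>7 B:11>1 C:8>5 D:3>1)
P2 drop Q (S beats it: A:8>3 B:11>9 C:8>6 D:3>2)
P1 drop A (C beats it: R:8>5 S:8>2)
P1 drop B (C beats it: R:8>5 S:8>0)
P1→{C,D} P2→{R,S}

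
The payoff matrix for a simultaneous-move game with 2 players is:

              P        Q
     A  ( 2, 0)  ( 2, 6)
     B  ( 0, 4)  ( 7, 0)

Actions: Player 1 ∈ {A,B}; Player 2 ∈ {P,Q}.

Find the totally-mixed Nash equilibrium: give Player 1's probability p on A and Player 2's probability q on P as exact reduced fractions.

(p,q) = (2/5, 5/7)

P1 indiff ⇒ q·2+(1-q)·2 = q·0+(1-q)·7 ⇒ q(2) = (1-q)(5) ⇒ q = 5/7
P2 indiff ⇒ p·0+(1-p)·4 = p·6+(1-p)·0 ⇒ p(-6) = (1-p)(-4) ⇒ p = 2/5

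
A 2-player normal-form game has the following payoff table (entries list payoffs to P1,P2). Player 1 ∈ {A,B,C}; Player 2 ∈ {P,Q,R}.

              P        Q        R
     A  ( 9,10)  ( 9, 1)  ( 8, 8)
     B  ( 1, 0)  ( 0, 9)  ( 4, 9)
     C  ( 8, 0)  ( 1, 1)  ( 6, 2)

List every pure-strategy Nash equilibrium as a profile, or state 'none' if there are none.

(A,P): NE
(A,Q): not NE [P2→P gives 10>1]
(A,R): not NE [P2→P gives 10>8]
(B,P): not NE [P1→A gives 9>1; P2→R gives 9>0]
(B,Q): not NE [P1→A gives 9>0]
(B,R): not NE [P1→A gives 8>4]
(C,P): not NE [P1→A gives 9>8; P2→R gives 2>0]
(C,Q): not NE [P1→A gives 9>1; P2→R gives 2>1]
(C,R): not NE [P1→A gives 8>6]

Nash profiles: (A,P)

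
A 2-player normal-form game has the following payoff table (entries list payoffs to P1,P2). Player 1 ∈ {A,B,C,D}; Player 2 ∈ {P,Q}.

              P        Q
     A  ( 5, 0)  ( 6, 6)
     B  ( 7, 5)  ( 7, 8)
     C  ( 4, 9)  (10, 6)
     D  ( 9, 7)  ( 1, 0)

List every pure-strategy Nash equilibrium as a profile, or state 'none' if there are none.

Nash profiles: (D,P)

(A,P): not NE [P1→D gives 9>5; P2→Q gives 6>0]
(A,Q): not NE [P1→C gives 10>6]
(B,P): not NE [P1→D gives 9>7; P2→Q gives 8>5]
(B,Q): not NE [P1→C gives 10>7]
(C,P): not NE [P1→D gives 9>4]
(C,Q): not NE [P2→P gives 9>6]
(D,P): NE
(D,Q): not NE [P1→C gives 10>1; P2→P gives 7>0]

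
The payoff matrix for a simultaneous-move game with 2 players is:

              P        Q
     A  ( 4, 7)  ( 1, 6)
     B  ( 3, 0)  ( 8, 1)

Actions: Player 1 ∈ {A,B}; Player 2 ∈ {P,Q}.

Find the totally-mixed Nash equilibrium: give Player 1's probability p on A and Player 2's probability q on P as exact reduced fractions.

P1 indiff ⇒ q·4+(1-q)·1 = q·3+(1-q)·8 ⇒ q(1) = (1-q)(7) ⇒ q = 7/8
P2 indiff ⇒ p·7+(1-p)·0 = p·6+(1-p)·1 ⇒ p(1) = (1-p)(1) ⇒ p = 1/2

P1 mixes 1/2 on A; P2 mixes 7/8 on P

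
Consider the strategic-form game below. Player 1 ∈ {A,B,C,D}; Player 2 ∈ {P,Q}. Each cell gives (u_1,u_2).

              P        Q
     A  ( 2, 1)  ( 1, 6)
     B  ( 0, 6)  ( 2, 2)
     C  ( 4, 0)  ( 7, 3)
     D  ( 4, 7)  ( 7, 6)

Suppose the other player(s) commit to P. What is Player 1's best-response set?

BR_1 = {C,D}

u_1(A vs P) = 2
u_1(B vs P) = 0
u_1(C vs P) = 4
u_1(D vs P) = 4
max payoff 4 at {C,D}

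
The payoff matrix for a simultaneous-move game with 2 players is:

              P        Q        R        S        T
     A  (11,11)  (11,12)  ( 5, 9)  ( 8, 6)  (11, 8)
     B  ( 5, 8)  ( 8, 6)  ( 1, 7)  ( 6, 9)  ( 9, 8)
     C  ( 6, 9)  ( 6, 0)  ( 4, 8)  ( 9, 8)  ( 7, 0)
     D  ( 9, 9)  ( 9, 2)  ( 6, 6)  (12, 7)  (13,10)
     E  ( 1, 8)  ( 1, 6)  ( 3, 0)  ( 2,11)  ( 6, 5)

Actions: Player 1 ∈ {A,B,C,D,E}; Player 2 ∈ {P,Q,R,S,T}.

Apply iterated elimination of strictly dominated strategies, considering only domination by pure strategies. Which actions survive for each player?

P1 drop B (A beats it: P:11>5 Q:11>8 R:5>1 S:8>6 T:11>9)
P1 drop C (D beats it: P:9>6 Q:9>6 R:6>4 S:12>9 T:13>7)
P1 drop E (A beats it: P:11>1 Q:11>1 R:5>3 S:8>2 T:11>6)
P2 drop R (P beats it: A:11>9 D:9>6)
P2 drop S (P beats it: A:11>6 D:9>7)
P1→{A,D} P2→{P,Q,T}

Remaining: P1:{A,D} P2:{P,Q,T}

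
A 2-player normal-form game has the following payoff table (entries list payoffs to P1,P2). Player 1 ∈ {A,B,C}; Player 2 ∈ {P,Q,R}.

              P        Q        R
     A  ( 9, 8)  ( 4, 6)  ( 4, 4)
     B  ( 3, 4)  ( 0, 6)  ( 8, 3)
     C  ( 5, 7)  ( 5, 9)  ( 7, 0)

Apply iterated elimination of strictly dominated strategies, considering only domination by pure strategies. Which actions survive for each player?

P2 drop R (P beats it: A:8>4 B:4>3 C:7>0)
P1 drop B (A beats it: P:9>3 Q:4>0)
P1→{A,C} P2→{P,Q}

IESDS → P1:{A,C} P2:{P,Q}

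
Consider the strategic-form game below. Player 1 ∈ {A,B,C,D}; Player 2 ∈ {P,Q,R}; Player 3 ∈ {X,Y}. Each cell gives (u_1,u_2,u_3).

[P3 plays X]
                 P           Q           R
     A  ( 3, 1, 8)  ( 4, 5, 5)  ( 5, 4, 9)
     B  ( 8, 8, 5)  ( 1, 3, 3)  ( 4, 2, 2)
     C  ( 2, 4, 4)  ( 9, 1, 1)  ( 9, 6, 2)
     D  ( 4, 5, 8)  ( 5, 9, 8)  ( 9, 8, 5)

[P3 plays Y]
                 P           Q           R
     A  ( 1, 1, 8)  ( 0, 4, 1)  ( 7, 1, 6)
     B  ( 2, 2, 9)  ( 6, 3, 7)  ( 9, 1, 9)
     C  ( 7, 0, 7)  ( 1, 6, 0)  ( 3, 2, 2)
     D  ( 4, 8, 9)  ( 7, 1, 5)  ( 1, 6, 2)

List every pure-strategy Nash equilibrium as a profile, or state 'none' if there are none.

Nash profiles: (C,R,X)

(A,P,X): not NE [P1→B gives 8>3; P2→Q gives 5>1]
(A,P,Y): not NE [P1→C gives 7>1; P2→Q gives 4>1]
(A,Q,X): not NE [P1→C gives 9>4]
(A,Q,Y): not NE [P1→D gives 7>0; P3→X gives 5>1]
(A,R,X): not NE [P1→D gives 9>5; P2→Q gives 5>4]
(A,R,Y): not NE [P1→B gives 9>7; P2→Q gives 4>1; P3→X gives 9>6]
(B,P,X): not NE [P3→Y gives 9>5]
(B,P,Y): not NE [P1→C gives 7>2; P2→Q gives 3>2]
(B,Q,X): not NE [P1→C gives 9>1; P2→P gives 8>3; P3→Y gives 7>3]
(B,Q,Y): not NE [P1→D gives 7>6]
(B,R,X): not NE [P1→D gives 9>4; P2→P gives 8>2; P3→Y gives 9>2]
(B,R,Y): not NE [P2→Q gives 3>1]
(C,P,X): not NE [P1→B gives 8>2; P2→R gives 6>4; P3→Y gives 7>4]
(C,P,Y): not NE [P2→Q gives 6>0]
(C,Q,X): not NE [P2→R gives 6>1]
(C,Q,Y): not NE [P1→D gives 7>1; P3→X gives 1>0]
(C,R,X): NE
(C,R,Y): not NE [P1→B gives 9>3; P2→Q gives 6>2]
(D,P,X): not NE [P1→B gives 8>4; P2→Q gives 9>5; P3→Y gives 9>8]
(D,P,Y): not NE [P1→C gives 7>4]
(D,Q,X): not NE [P1→C gives 9>5]
(D,Q,Y): not NE [P2→P gives 8>1; P3→X gives 8>5]
(D,R,X): not NE [P2→Q gives 9>8]
(D,R,Y): not NE [P1→B gives 9>1; P2→P gives 8>6; P3→X gives 5>2]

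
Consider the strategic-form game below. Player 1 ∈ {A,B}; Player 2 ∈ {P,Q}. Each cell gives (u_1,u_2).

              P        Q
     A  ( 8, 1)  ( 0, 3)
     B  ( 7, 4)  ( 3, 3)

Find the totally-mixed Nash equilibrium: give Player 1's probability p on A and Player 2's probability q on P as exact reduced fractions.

p=1/3, q=3/4

P1 indiff ⇒ q·8+(1-q)·0 = q·7+(1-q)·3 ⇒ q(1) = (1-q)(3) ⇒ q = 3/4
P2 indiff ⇒ p·1+(1-p)·4 = p·3+(1-p)·3 ⇒ p(-2) = (1-p)(-1) ⇒ p = 1/3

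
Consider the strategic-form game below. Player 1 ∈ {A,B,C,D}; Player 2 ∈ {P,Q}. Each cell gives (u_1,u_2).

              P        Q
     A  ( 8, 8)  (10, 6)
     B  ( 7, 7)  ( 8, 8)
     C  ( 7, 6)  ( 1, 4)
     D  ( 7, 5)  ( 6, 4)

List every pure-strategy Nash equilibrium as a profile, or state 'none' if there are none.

(A,P): NE
(A,Q): not NE [P2→P gives 8>6]
(B,P): not NE [P1→A gives 8>7; P2→Q gives 8>7]
(B,Q): not NE [P1→A gives 10>8]
(C,P): not NE [P1→A gives 8>7]
(C,Q): not NE [P1→A gives 10>1; P2→P gives 6>4]
(D,P): not NE [P1→A gives 8>7]
(D,Q): not NE [P1→A gives 10>6; P2→P gives 5>4]

PSNE = {(A,P)}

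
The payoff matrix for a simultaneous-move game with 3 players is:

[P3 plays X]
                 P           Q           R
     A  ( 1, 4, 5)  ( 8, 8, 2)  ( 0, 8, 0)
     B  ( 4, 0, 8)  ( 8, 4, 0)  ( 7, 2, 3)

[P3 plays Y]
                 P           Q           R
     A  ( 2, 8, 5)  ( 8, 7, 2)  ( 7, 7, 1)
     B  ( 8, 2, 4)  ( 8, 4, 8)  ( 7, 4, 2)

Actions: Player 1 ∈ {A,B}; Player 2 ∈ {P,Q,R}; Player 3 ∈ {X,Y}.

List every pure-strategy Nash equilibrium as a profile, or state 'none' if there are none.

NE set: (A,Q,X), (B,Q,Y)

(A,P,X): not NE [P1→B gives 4>1; P2→R gives 8>4]
(A,P,Y): not NE [P1→B gives 8>2]
(A,Q,X): NE
(A,Q,Y): not NE [P2→P gives 8>7]
(A,R,X): not NE [P1→B gives 7>0; P3→Y gives 1>0]
(A,R,Y): not NE [P2→P gives 8>7]
(B,P,X): not NE [P2→Q gives 4>0]
(B,P,Y): not NE [P2→R gives 4>2; P3→X gives 8>4]
(B,Q,X): not NE [P3→Y gives 8>0]
(B,Q,Y): NE
(B,R,X): not NE [P2→Q gives 4>2]
(B,R,Y): not NE [P3→X gives 3>2]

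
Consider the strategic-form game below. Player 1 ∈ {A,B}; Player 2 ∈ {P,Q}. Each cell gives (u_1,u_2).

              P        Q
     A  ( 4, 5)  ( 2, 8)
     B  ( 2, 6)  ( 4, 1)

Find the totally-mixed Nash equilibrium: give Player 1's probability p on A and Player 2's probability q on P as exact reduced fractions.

P1 indiff ⇒ q·4+(1-q)·2 = q·2+(1-q)·4 ⇒ q(2) = (1-q)(2) ⇒ q = 1/2
P2 indiff ⇒ p·5+(1-p)·6 = p·8+(1-p)·1 ⇒ p(-3) = (1-p)(-5) ⇒ p = 5/8

P1 mixes 5/8 on A; P2 mixes 1/2 on P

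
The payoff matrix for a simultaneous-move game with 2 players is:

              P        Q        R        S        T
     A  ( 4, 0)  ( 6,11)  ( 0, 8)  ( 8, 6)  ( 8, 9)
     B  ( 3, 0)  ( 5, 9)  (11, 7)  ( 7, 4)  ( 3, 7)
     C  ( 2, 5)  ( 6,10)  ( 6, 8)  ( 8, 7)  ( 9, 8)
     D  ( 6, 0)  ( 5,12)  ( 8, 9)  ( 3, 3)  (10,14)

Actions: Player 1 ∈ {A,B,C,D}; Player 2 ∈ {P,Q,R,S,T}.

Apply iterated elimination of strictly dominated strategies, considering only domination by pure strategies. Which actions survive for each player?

IESDS → P1:{A,C,D} P2:{Q,T}

P2 drop P (Q beats it: A:11>0 B:9>0 C:10>5 D:12>0)
P2 drop R (Q beats it: A:11>8 B:9>7 C:10>8 D:12>9)
P1 drop B (A beats it: Q:6>5 S:8>7 T:8>3)
P2 drop S (Q beats it: A:11>6 C:10>7 D:12>3)
P1→{A,C,D} P2→{Q,T}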